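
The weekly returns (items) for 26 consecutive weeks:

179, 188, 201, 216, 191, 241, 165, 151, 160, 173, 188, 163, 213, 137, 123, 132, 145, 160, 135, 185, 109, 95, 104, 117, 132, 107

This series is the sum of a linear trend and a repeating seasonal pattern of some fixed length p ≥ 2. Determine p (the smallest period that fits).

First differences y_{t+1} − y_t: 9, 13, 15, -25, 50, -76, -14, 9, 13, 15, -25, 50, -76, -14, 9, 13, …
The difference pattern repeats every 7 terms and not for any smaller step, so p = 7.

7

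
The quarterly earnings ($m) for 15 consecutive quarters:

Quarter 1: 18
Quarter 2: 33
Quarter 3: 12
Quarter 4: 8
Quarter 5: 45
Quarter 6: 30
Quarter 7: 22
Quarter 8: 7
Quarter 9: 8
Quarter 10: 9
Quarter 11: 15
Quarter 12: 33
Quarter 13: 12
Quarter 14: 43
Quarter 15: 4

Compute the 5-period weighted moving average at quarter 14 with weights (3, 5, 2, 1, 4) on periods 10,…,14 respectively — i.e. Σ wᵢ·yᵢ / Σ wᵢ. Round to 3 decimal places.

Weighted sum: 3·9 + 5·15 + 2·33 + 1·12 + 4·43 = 27 + 75 + 66 + 12 + 172 = 352
Weight total: 3 + 5 + 2 + 1 + 4 = 15
WMA = 352 / 15 = 23.467

23.467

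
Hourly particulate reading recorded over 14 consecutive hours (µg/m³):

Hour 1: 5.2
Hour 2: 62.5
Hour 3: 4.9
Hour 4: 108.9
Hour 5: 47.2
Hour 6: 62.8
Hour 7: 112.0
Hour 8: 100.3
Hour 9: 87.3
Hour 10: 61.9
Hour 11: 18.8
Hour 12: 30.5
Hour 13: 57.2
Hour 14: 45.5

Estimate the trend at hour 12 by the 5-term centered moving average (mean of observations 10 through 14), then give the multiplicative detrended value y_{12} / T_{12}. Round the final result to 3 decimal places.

Trend T_12 = (61.9 + 18.8 + 30.5 + 57.2 + 45.5) / 5 = 213.9/5 = 42.78000
Ratio to trend: 30.5 / 42.78000 = 0.713

0.713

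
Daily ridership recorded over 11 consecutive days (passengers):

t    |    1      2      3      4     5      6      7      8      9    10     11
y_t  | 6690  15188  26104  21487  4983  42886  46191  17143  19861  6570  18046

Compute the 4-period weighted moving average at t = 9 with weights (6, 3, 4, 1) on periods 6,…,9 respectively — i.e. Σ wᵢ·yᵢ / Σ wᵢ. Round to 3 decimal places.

34594.429

Weighted sum: 6·42886 + 3·46191 + 4·17143 + 1·19861 = 257316 + 138573 + 68572 + 19861 = 484322
Weight total: 6 + 3 + 4 + 1 = 14
WMA = 484322 / 14 = 34594.429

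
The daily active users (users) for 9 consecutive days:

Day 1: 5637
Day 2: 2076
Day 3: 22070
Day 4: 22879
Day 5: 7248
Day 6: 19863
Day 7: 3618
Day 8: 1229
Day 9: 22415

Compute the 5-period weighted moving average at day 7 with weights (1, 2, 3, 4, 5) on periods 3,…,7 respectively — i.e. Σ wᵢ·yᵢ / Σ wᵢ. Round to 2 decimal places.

Weighted sum: 1·22070 + 2·22879 + 3·7248 + 4·19863 + 5·3618 = 22070 + 45758 + 21744 + 79452 + 18090 = 187114
Weight total: 1 + 2 + 3 + 4 + 5 = 15
WMA = 187114 / 15 = 12474.27

12474.27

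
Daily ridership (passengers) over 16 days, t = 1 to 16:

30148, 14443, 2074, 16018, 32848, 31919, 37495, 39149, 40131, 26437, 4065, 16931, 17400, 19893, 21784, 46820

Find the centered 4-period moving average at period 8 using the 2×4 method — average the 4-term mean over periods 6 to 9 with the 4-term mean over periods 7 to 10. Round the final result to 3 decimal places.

36488.250

Sum over 6–9: 31919 + 37495 + 39149 + 40131 = 148694
Sum over 7–10: 37495 + 39149 + 40131 + 26437 = 143212
CMA at t=8 = (148694 + 143212) / (2·4) = 291906 / 8 = 36488.250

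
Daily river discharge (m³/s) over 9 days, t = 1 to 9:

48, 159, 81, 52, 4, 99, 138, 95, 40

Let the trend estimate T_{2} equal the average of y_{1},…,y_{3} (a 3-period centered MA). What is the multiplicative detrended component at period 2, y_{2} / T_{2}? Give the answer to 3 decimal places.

1.656

Trend T_2 = (48 + 159 + 81) / 3 = 288/3 = 96.00000
Ratio to trend: 159 / 96.00000 = 1.656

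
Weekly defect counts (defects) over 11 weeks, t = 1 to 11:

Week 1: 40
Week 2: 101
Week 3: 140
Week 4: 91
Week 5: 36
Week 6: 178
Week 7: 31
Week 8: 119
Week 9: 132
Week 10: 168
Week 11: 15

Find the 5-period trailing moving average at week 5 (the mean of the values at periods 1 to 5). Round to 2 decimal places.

81.60

Sum of periods 1–5: 40 + 101 + 140 + 91 + 36 = 408
Divide by 5: 408 / 5 = 81.60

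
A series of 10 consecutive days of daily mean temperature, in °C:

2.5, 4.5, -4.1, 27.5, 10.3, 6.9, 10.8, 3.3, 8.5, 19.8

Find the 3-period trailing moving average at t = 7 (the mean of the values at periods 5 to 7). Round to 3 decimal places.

9.333

Sum of periods 5–7: 10.3 + 6.9 + 10.8 = 28.0
Divide by 3: 28.0 / 3 = 9.333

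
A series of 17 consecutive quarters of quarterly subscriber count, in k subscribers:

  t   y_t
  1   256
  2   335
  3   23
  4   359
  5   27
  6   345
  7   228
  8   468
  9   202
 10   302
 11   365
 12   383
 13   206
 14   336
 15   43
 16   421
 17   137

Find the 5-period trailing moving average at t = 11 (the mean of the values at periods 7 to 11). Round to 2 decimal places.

Sum of periods 7–11: 228 + 468 + 202 + 302 + 365 = 1565
Divide by 5: 1565 / 5 = 313.00

313.00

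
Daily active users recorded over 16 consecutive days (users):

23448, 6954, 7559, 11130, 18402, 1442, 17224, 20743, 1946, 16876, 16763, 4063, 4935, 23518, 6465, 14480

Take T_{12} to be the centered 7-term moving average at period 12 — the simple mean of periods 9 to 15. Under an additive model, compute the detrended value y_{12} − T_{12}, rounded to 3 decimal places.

-6589.286

Trend T_12 = (1946 + 16876 + 16763 + 4063 + 4935 + 23518 + 6465) / 7 = 74566/7 = 10652.28571
Detrended value: 4063 − 10652.28571 = -6589.286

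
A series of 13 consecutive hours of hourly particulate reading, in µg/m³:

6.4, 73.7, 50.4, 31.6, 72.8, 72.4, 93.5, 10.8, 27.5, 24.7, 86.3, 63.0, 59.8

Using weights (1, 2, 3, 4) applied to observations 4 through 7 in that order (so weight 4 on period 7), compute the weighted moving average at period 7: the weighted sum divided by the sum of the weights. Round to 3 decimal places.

Weighted sum: 1·31.6 + 2·72.8 + 3·72.4 + 4·93.5 = 31.6 + 145.6 + 217.2 + 374.0 = 768.4
Weight total: 1 + 2 + 3 + 4 = 10
WMA = 768.4 / 10 = 76.840

76.840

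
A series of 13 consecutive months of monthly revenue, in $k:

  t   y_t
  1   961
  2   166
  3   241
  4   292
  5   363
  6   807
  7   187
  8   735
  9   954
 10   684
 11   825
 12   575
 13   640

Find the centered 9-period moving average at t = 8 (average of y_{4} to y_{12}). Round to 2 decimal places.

Sum of periods 4–12: 292 + 363 + 807 + 187 + 735 + 954 + 684 + 825 + 575 = 5422
Divide by 9: 5422 / 9 = 602.44

602.44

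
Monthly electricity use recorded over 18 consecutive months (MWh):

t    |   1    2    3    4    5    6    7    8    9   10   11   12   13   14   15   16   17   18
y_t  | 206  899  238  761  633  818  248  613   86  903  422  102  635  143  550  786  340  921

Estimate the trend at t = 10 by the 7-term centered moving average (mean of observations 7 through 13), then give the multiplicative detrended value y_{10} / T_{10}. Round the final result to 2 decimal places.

Trend T_10 = (248 + 613 + 86 + 903 + 422 + 102 + 635) / 7 = 3009/7 = 429.8571
Ratio to trend: 903 / 429.8571 = 2.10

2.10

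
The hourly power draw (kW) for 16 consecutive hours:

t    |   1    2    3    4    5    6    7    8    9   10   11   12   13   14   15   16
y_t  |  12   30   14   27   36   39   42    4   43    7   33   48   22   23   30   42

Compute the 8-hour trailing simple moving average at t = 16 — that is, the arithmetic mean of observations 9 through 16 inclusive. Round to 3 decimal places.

31.000

Sum of periods 9–16: 43 + 7 + 33 + 48 + 22 + 23 + 30 + 42 = 248
Divide by 8: 248 / 8 = 31.000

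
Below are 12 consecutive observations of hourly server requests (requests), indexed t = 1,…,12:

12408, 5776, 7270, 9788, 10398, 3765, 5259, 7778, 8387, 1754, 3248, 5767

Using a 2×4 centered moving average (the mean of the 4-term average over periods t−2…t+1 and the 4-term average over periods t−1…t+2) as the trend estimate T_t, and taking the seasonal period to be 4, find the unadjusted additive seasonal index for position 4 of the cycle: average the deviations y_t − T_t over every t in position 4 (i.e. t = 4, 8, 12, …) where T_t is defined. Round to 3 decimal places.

1731.750

Season position 4 occurs at t = 4, 8 (where T_t is defined).
t=4: T_4 = 8056.62500; y_4 − T_4 = 9788 − 8056.62500 = 1731.37500
t=8: T_8 = 6045.87500; y_8 − T_8 = 7778 − 6045.87500 = 1732.12500
Mean deviation: (1731.37500 + 1732.12500) / 2 = 1731.750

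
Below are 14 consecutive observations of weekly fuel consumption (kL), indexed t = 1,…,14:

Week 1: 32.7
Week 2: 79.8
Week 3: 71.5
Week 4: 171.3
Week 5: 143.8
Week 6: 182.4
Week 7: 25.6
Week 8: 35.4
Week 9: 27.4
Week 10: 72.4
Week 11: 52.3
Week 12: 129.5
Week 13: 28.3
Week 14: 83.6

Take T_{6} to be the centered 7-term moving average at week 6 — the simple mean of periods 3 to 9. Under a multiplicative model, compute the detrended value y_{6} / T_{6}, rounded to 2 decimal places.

1.94

Trend T_6 = (71.5 + 171.3 + 143.8 + 182.4 + 25.6 + 35.4 + 27.4) / 7 = 657.4/7 = 93.9143
Ratio to trend: 182.4 / 93.9143 = 1.94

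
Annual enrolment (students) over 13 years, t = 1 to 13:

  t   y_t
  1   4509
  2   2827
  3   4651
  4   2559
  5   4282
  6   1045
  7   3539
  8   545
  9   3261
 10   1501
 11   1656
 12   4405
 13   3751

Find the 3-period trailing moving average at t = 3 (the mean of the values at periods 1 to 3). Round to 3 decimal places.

3995.667

Sum of periods 1–3: 4509 + 2827 + 4651 = 11987
Divide by 3: 11987 / 3 = 3995.667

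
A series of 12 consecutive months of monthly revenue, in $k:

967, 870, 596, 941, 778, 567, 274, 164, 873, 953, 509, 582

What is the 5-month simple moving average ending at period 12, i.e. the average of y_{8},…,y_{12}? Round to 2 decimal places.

Sum of periods 8–12: 164 + 873 + 953 + 509 + 582 = 3081
Divide by 5: 3081 / 5 = 616.20

616.20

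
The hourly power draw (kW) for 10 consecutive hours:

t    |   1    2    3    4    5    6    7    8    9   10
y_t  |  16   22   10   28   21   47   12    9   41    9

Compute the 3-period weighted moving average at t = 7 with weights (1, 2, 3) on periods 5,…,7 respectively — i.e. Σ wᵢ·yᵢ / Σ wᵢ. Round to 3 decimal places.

25.167

Weighted sum: 1·21 + 2·47 + 3·12 = 21 + 94 + 36 = 151
Weight total: 1 + 2 + 3 = 6
WMA = 151 / 6 = 25.167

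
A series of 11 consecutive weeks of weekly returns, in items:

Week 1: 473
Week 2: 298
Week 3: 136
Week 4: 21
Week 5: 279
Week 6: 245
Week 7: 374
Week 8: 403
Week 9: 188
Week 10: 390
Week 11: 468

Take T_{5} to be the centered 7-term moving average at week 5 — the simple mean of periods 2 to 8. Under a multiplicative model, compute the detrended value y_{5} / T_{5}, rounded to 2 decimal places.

Trend T_5 = (298 + 136 + 21 + 279 + 245 + 374 + 403) / 7 = 1756/7 = 250.8571
Ratio to trend: 279 / 250.8571 = 1.11

1.11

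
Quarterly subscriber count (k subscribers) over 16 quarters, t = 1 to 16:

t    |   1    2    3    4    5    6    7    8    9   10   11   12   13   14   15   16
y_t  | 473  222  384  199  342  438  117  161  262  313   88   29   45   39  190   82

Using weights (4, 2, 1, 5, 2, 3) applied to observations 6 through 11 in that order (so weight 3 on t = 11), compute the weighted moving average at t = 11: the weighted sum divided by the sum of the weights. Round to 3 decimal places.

255.706

Weighted sum: 4·438 + 2·117 + 1·161 + 5·262 + 2·313 + 3·88 = 1752 + 234 + 161 + 1310 + 626 + 264 = 4347
Weight total: 4 + 2 + 1 + 5 + 2 + 3 = 17
WMA = 4347 / 17 = 255.706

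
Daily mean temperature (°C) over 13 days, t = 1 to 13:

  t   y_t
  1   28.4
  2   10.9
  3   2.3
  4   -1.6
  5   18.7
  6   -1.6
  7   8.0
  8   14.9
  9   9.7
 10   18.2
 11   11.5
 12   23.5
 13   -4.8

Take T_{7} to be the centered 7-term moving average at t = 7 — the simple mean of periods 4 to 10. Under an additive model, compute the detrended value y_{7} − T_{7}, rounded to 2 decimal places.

-1.47

Trend T_7 = ((-1.6) + 18.7 + (-1.6) + 8.0 + 14.9 + 9.7 + 18.2) / 7 = 66.3/7 = 9.4714
Detrended value: 8.0 − 9.4714 = -1.47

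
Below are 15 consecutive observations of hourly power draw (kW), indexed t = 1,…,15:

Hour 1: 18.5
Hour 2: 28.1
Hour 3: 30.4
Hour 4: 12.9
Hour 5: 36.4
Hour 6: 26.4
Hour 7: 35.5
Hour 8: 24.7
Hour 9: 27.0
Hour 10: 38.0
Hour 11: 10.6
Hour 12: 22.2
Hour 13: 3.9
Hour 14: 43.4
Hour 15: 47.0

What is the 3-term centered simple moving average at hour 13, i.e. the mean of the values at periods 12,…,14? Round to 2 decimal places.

Sum of periods 12–14: 22.2 + 3.9 + 43.4 = 69.5
Divide by 3: 69.5 / 3 = 23.17

23.17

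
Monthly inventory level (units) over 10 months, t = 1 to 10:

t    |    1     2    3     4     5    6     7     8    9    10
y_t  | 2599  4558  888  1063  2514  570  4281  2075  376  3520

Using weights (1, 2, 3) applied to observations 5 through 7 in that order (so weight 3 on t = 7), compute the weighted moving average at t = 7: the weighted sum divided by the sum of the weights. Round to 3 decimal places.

2749.500

Weighted sum: 1·2514 + 2·570 + 3·4281 = 2514 + 1140 + 12843 = 16497
Weight total: 1 + 2 + 3 = 6
WMA = 16497 / 6 = 2749.500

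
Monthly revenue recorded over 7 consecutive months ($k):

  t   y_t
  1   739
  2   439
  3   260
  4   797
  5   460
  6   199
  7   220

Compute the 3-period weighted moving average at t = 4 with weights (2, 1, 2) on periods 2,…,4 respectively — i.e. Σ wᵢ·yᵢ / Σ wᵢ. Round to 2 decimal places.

Weighted sum: 2·439 + 1·260 + 2·797 = 878 + 260 + 1594 = 2732
Weight total: 2 + 1 + 2 = 5
WMA = 2732 / 5 = 546.40

546.40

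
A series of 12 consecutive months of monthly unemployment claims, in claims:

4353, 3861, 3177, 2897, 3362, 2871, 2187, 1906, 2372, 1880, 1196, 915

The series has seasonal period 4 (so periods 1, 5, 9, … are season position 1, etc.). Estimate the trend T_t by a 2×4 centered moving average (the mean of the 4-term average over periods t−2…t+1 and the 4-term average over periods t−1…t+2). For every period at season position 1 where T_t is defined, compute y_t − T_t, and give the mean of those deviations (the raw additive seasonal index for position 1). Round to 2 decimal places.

Season position 1 occurs at t = 5, 9 (where T_t is defined).
t=5: T_5 = 2953.0000; y_5 − T_5 = 3362 − 2953.0000 = 409.0000
t=9: T_9 = 1962.3750; y_9 − T_9 = 2372 − 1962.3750 = 409.6250
Mean deviation: (409.0000 + 409.6250) / 2 = 409.31

409.31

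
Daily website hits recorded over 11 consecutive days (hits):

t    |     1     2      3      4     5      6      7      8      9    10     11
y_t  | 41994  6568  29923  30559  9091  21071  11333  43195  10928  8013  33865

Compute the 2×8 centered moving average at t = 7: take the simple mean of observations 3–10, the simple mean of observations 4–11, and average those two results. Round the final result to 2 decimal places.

20760.50

Sum over 3–10: 29923 + 30559 + 9091 + 21071 + 11333 + 43195 + 10928 + 8013 = 164113
Sum over 4–11: 30559 + 9091 + 21071 + 11333 + 43195 + 10928 + 8013 + 33865 = 168055
CMA at t=7 = (164113 + 168055) / (2·8) = 332168 / 16 = 20760.50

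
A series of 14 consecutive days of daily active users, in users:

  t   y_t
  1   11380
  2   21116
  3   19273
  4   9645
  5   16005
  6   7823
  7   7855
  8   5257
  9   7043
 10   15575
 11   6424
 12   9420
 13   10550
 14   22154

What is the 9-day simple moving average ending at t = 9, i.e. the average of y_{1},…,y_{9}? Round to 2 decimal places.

11710.78

Sum of periods 1–9: 11380 + 21116 + 19273 + 9645 + 16005 + 7823 + 7855 + 5257 + 7043 = 105397
Divide by 9: 105397 / 9 = 11710.78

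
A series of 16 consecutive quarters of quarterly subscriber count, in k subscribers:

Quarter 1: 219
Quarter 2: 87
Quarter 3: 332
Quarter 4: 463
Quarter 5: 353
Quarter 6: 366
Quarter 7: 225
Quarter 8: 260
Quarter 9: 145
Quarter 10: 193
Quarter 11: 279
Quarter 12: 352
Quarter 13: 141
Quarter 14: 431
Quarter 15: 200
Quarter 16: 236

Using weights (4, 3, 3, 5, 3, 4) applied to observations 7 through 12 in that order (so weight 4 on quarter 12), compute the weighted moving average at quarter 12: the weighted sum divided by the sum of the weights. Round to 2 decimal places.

242.05

Weighted sum: 4·225 + 3·260 + 3·145 + 5·193 + 3·279 + 4·352 = 900 + 780 + 435 + 965 + 837 + 1408 = 5325
Weight total: 4 + 3 + 3 + 5 + 3 + 4 = 22
WMA = 5325 / 22 = 242.05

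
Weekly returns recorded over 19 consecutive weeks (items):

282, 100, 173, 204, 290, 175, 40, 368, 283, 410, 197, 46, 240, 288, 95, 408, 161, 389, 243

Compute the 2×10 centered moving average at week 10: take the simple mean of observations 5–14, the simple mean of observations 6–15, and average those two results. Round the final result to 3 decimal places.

223.950

Sum over 5–14: 290 + 175 + 40 + 368 + 283 + 410 + 197 + 46 + 240 + 288 = 2337
Sum over 6–15: 175 + 40 + 368 + 283 + 410 + 197 + 46 + 240 + 288 + 95 = 2142
CMA at t=10 = (2337 + 2142) / (2·10) = 4479 / 20 = 223.950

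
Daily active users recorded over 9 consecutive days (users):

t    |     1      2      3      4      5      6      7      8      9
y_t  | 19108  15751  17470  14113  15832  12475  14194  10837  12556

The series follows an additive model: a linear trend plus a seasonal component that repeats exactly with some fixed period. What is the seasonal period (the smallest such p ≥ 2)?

First differences y_{t+1} − y_t: -3357, 1719, -3357, 1719, -3357, 1719, …
The difference pattern repeats every 2 terms and not for any smaller step, so p = 2.

2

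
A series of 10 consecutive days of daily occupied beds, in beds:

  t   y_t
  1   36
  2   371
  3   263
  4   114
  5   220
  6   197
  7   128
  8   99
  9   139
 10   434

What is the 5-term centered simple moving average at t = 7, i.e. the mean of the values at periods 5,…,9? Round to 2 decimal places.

Sum of periods 5–9: 220 + 197 + 128 + 99 + 139 = 783
Divide by 5: 783 / 5 = 156.60

156.60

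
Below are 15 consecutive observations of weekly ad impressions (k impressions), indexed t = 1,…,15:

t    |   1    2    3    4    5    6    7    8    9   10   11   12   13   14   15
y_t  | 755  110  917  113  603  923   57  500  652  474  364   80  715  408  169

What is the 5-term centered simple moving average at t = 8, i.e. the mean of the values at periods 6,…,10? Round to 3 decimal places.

521.200

Sum of periods 6–10: 923 + 57 + 500 + 652 + 474 = 2606
Divide by 5: 2606 / 5 = 521.200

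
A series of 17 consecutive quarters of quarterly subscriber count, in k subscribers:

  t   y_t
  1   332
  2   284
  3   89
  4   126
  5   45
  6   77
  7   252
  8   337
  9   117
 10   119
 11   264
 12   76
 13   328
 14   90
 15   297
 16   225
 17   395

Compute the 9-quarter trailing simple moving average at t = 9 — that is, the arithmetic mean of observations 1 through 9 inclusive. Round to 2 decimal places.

Sum of periods 1–9: 332 + 284 + 89 + 126 + 45 + 77 + 252 + 337 + 117 = 1659
Divide by 9: 1659 / 9 = 184.33

184.33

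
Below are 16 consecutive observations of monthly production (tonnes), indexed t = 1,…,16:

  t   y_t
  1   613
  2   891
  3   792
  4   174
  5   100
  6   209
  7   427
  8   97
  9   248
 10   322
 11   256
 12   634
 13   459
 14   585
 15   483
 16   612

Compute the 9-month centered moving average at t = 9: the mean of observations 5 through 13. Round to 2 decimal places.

305.78

Sum of periods 5–13: 100 + 209 + 427 + 97 + 248 + 322 + 256 + 634 + 459 = 2752
Divide by 9: 2752 / 9 = 305.78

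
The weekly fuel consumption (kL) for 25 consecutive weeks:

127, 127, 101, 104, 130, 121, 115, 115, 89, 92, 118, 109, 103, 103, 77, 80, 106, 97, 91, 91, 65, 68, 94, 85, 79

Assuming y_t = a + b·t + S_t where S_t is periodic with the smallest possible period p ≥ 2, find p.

First differences y_{t+1} − y_t: 0, -26, 3, 26, -9, -6, 0, -26, 3, 26, -9, -6, 0, -26, …
The difference pattern repeats every 6 terms and not for any smaller step, so p = 6.

6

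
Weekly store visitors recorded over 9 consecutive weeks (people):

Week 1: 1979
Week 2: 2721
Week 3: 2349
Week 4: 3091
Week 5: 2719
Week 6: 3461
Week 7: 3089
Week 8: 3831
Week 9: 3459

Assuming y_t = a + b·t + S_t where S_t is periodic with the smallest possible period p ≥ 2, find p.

2

First differences y_{t+1} − y_t: 742, -372, 742, -372, 742, -372, …
The difference pattern repeats every 2 terms and not for any smaller step, so p = 2.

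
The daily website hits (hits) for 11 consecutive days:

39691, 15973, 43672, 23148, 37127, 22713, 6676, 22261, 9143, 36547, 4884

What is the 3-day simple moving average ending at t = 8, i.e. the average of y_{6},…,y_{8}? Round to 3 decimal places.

Sum of periods 6–8: 22713 + 6676 + 22261 = 51650
Divide by 3: 51650 / 3 = 17216.667

17216.667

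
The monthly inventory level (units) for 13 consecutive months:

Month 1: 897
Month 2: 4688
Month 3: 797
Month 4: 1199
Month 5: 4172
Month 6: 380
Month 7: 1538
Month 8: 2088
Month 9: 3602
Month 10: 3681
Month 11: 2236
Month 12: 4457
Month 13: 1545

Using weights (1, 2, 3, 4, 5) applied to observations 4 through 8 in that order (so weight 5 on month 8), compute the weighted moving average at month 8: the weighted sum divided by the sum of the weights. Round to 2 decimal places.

1818.33

Weighted sum: 1·1199 + 2·4172 + 3·380 + 4·1538 + 5·2088 = 1199 + 8344 + 1140 + 6152 + 10440 = 27275
Weight total: 1 + 2 + 3 + 4 + 5 = 15
WMA = 27275 / 15 = 1818.33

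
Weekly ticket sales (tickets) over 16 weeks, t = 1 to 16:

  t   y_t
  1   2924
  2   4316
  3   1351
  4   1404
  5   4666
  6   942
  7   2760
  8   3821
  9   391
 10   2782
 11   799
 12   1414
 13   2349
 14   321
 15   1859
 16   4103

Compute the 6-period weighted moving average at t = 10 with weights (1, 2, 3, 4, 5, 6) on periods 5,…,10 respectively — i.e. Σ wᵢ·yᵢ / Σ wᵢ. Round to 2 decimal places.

Weighted sum: 1·4666 + 2·942 + 3·2760 + 4·3821 + 5·391 + 6·2782 = 4666 + 1884 + 8280 + 15284 + 1955 + 16692 = 48761
Weight total: 1 + 2 + 3 + 4 + 5 + 6 = 21
WMA = 48761 / 21 = 2321.95

2321.95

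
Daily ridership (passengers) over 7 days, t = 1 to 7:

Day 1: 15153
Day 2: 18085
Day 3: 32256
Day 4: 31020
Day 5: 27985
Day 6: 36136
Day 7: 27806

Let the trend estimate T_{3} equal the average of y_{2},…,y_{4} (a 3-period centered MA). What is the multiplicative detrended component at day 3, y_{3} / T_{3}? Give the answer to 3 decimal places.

1.189

Trend T_3 = (18085 + 32256 + 31020) / 3 = 81361/3 = 27120.33333
Ratio to trend: 32256 / 27120.33333 = 1.189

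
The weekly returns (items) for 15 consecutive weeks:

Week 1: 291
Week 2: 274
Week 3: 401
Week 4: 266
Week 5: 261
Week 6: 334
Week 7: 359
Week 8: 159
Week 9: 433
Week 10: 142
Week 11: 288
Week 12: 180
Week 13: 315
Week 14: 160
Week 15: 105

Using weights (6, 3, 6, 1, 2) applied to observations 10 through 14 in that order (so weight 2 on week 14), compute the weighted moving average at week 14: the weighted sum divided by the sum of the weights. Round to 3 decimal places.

Weighted sum: 6·142 + 3·288 + 6·180 + 1·315 + 2·160 = 852 + 864 + 1080 + 315 + 320 = 3431
Weight total: 6 + 3 + 6 + 1 + 2 = 18
WMA = 3431 / 18 = 190.611

190.611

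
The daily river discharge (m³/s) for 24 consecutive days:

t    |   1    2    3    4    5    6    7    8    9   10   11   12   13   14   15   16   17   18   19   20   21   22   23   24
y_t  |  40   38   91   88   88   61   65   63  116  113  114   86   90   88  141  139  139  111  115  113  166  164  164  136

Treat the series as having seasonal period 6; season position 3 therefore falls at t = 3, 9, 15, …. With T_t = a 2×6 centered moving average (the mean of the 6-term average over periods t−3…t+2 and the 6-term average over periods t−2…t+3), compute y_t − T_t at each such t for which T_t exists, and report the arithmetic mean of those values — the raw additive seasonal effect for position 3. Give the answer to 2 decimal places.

Season position 3 occurs at t = 9, 15, 21 (where T_t is defined).
t=9: T_9 = 90.7500; y_9 − T_9 = 116 − 90.7500 = 25.2500
t=15: T_15 = 115.9167; y_15 − T_15 = 141 − 115.9167 = 25.0833
t=21: T_21 = 140.9167; y_21 − T_21 = 166 − 140.9167 = 25.0833
Mean deviation: (25.2500 + 25.0833 + 25.0833) / 3 = 25.14

25.14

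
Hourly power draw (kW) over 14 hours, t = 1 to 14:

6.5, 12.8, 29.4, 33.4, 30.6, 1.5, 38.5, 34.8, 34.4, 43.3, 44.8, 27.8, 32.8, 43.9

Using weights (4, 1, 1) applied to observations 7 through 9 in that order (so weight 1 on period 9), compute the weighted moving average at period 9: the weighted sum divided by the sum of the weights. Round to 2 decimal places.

37.20

Weighted sum: 4·38.5 + 1·34.8 + 1·34.4 = 154.0 + 34.8 + 34.4 = 223.2
Weight total: 4 + 1 + 1 = 6
WMA = 223.2 / 6 = 37.20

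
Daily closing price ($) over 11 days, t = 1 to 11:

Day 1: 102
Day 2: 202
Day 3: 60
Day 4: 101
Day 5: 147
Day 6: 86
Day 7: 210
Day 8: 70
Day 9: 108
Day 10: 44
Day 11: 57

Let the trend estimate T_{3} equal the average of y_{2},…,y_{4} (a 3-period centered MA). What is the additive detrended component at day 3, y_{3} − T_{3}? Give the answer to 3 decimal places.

Trend T_3 = (202 + 60 + 101) / 3 = 363/3 = 121.00000
Detrended value: 60 − 121.00000 = -61.000

-61.000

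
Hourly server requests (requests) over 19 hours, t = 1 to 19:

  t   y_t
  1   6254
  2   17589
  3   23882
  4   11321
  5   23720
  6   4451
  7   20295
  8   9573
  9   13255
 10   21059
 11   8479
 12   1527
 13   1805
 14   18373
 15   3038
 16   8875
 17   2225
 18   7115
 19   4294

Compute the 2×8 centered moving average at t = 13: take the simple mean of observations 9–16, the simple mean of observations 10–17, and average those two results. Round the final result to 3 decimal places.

Sum over 9–16: 13255 + 21059 + 8479 + 1527 + 1805 + 18373 + 3038 + 8875 = 76411
Sum over 10–17: 21059 + 8479 + 1527 + 1805 + 18373 + 3038 + 8875 + 2225 = 65381
CMA at t=13 = (76411 + 65381) / (2·8) = 141792 / 16 = 8862.000

8862.000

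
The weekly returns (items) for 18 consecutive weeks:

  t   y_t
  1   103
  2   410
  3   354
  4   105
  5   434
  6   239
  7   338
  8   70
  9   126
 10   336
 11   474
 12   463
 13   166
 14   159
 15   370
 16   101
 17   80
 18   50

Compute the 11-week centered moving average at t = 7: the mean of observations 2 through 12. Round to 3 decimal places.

Sum of periods 2–12: 410 + 354 + 105 + 434 + 239 + 338 + 70 + 126 + 336 + 474 + 463 = 3349
Divide by 11: 3349 / 11 = 304.455

304.455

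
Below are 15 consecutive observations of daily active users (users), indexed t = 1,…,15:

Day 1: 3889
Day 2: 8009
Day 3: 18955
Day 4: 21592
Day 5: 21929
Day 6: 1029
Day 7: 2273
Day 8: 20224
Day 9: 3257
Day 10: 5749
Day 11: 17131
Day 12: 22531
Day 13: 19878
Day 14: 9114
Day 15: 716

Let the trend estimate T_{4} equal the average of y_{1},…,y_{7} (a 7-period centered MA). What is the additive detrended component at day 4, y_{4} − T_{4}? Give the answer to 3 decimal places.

10495.429

Trend T_4 = (3889 + 8009 + 18955 + 21592 + 21929 + 1029 + 2273) / 7 = 77676/7 = 11096.57143
Detrended value: 21592 − 11096.57143 = 10495.429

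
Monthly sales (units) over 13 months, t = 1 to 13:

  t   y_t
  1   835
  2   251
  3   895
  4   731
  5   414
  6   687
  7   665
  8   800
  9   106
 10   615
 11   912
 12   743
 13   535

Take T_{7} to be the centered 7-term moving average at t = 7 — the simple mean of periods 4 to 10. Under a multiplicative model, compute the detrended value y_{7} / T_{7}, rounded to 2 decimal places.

Trend T_7 = (731 + 414 + 687 + 665 + 800 + 106 + 615) / 7 = 4018/7 = 574.0000
Ratio to trend: 665 / 574.0000 = 1.16

1.16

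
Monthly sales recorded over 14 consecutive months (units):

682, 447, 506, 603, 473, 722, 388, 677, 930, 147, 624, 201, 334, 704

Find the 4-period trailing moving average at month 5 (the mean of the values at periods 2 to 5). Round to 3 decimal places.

507.250

Sum of periods 2–5: 447 + 506 + 603 + 473 = 2029
Divide by 4: 2029 / 4 = 507.250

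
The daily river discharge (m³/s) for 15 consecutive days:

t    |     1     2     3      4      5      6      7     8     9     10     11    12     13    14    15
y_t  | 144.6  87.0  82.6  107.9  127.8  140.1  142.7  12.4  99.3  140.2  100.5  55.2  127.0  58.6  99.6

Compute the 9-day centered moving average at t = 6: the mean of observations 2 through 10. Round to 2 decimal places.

Sum of periods 2–10: 87.0 + 82.6 + 107.9 + 127.8 + 140.1 + 142.7 + 12.4 + 99.3 + 140.2 = 940.0
Divide by 9: 940.0 / 9 = 104.44

104.44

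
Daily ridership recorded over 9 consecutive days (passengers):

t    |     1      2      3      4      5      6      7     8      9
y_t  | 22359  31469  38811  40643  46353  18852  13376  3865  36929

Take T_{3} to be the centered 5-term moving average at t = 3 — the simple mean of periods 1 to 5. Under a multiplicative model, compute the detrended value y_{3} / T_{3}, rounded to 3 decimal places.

1.080

Trend T_3 = (22359 + 31469 + 38811 + 40643 + 46353) / 5 = 179635/5 = 35927.00000
Ratio to trend: 38811 / 35927.00000 = 1.080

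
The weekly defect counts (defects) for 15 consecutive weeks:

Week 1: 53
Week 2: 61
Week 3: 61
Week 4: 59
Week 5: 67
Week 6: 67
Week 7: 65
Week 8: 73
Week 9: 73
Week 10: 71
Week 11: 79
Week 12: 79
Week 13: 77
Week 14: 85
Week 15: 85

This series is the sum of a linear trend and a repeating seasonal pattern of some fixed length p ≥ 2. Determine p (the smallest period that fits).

First differences y_{t+1} − y_t: 8, 0, -2, 8, 0, -2, 8, 0, …
The difference pattern repeats every 3 terms and not for any smaller step, so p = 3.

3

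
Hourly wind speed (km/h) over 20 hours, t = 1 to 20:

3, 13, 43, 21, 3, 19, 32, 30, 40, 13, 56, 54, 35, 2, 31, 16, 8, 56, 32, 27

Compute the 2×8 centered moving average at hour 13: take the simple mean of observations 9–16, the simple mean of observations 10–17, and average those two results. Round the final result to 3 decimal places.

28.875

Sum over 9–16: 40 + 13 + 56 + 54 + 35 + 2 + 31 + 16 = 247
Sum over 10–17: 13 + 56 + 54 + 35 + 2 + 31 + 16 + 8 = 215
CMA at t=13 = (247 + 215) / (2·8) = 462 / 16 = 28.875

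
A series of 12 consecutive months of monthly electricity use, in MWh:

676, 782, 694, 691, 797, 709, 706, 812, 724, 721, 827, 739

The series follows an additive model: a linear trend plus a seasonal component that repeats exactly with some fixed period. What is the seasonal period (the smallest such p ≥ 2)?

First differences y_{t+1} − y_t: 106, -88, -3, 106, -88, -3, 106, -88, …
The difference pattern repeats every 3 terms and not for any smaller step, so p = 3.

3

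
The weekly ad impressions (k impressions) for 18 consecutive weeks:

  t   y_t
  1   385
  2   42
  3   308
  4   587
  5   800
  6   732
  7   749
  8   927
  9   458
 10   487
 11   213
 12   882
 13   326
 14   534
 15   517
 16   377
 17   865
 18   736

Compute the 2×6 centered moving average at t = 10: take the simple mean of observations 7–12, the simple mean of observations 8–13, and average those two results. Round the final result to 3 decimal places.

Sum over 7–12: 749 + 927 + 458 + 487 + 213 + 882 = 3716
Sum over 8–13: 927 + 458 + 487 + 213 + 882 + 326 = 3293
CMA at t=10 = (3716 + 3293) / (2·6) = 7009 / 12 = 584.083

584.083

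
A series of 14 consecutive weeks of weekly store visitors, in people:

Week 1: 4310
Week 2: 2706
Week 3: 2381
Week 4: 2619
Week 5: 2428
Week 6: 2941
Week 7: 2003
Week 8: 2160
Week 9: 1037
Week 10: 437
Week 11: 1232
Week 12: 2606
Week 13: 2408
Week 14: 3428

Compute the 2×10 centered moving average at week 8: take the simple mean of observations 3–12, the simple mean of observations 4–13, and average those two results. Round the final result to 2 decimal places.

Sum over 3–12: 2381 + 2619 + 2428 + 2941 + 2003 + 2160 + 1037 + 437 + 1232 + 2606 = 19844
Sum over 4–13: 2619 + 2428 + 2941 + 2003 + 2160 + 1037 + 437 + 1232 + 2606 + 2408 = 19871
CMA at t=8 = (19844 + 19871) / (2·10) = 39715 / 20 = 1985.75

1985.75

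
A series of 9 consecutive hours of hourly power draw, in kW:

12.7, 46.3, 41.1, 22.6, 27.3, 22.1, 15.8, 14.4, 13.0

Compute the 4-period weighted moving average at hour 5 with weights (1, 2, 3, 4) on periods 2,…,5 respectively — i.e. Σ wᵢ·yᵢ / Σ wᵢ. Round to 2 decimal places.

Weighted sum: 1·46.3 + 2·41.1 + 3·22.6 + 4·27.3 = 46.3 + 82.2 + 67.8 + 109.2 = 305.5
Weight total: 1 + 2 + 3 + 4 = 10
WMA = 305.5 / 10 = 30.55

30.55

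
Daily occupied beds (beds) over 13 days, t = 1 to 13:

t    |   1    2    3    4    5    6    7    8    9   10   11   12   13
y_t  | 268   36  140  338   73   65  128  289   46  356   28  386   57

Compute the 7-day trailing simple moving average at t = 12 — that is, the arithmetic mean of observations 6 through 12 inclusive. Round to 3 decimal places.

Sum of periods 6–12: 65 + 128 + 289 + 46 + 356 + 28 + 386 = 1298
Divide by 7: 1298 / 7 = 185.429

185.429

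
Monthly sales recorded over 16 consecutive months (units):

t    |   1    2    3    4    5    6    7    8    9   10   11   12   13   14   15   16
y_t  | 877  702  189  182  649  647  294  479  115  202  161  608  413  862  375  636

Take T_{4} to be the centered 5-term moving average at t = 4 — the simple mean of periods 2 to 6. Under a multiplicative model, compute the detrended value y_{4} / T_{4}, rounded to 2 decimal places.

0.38

Trend T_4 = (702 + 189 + 182 + 649 + 647) / 5 = 2369/5 = 473.8000
Ratio to trend: 182 / 473.8000 = 0.38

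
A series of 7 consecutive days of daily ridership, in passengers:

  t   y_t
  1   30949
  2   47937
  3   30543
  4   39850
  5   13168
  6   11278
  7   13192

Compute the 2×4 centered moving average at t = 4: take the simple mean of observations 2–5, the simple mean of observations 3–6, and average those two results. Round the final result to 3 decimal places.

28292.125

Sum over 2–5: 47937 + 30543 + 39850 + 13168 = 131498
Sum over 3–6: 30543 + 39850 + 13168 + 11278 = 94839
CMA at t=4 = (131498 + 94839) / (2·4) = 226337 / 8 = 28292.125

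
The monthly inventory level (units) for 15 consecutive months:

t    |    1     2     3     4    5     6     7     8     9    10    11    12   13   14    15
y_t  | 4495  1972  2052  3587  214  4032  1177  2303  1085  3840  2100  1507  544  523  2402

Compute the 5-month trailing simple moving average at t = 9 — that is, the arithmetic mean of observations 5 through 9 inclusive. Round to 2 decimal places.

Sum of periods 5–9: 214 + 4032 + 1177 + 2303 + 1085 = 8811
Divide by 5: 8811 / 5 = 1762.20

1762.20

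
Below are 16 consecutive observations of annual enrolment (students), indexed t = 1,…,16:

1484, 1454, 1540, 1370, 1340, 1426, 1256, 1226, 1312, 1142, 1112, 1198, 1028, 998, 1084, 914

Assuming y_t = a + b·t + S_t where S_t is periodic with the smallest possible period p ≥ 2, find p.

3

First differences y_{t+1} − y_t: -30, 86, -170, -30, 86, -170, -30, 86, …
The difference pattern repeats every 3 terms and not for any smaller step, so p = 3.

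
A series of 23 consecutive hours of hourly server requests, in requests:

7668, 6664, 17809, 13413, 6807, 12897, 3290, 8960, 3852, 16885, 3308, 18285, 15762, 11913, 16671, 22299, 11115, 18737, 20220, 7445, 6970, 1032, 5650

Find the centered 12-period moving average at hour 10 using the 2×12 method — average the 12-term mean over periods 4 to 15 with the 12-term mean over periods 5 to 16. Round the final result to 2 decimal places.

Sum over 4–15: 13413 + 6807 + 12897 + 3290 + 8960 + 3852 + 16885 + 3308 + 18285 + 15762 + 11913 + 16671 = 132043
Sum over 5–16: 6807 + 12897 + 3290 + 8960 + 3852 + 16885 + 3308 + 18285 + 15762 + 11913 + 16671 + 22299 = 140929
CMA at t=10 = (132043 + 140929) / (2·12) = 272972 / 24 = 11373.83

11373.83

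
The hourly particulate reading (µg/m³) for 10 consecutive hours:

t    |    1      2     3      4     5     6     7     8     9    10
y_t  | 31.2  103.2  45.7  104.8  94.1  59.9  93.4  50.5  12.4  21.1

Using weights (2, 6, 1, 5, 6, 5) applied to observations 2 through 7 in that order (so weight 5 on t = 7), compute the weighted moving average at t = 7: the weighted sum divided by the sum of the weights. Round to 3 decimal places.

Weighted sum: 2·103.2 + 6·45.7 + 1·104.8 + 5·94.1 + 6·59.9 + 5·93.4 = 206.4 + 274.2 + 104.8 + 470.5 + 359.4 + 467.0 = 1882.3
Weight total: 2 + 6 + 1 + 5 + 6 + 5 = 25
WMA = 1882.3 / 25 = 75.292

75.292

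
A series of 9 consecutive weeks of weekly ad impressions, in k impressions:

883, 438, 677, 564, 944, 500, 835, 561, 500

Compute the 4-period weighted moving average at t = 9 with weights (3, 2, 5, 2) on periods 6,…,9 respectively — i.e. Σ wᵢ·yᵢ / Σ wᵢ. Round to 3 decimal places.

Weighted sum: 3·500 + 2·835 + 5·561 + 2·500 = 1500 + 1670 + 2805 + 1000 = 6975
Weight total: 3 + 2 + 5 + 2 = 12
WMA = 6975 / 12 = 581.250

581.250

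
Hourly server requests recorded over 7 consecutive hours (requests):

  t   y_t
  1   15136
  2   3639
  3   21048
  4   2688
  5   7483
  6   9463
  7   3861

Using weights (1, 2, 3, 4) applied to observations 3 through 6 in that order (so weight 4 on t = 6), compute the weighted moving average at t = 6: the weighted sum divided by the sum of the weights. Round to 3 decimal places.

Weighted sum: 1·21048 + 2·2688 + 3·7483 + 4·9463 = 21048 + 5376 + 22449 + 37852 = 86725
Weight total: 1 + 2 + 3 + 4 = 10
WMA = 86725 / 10 = 8672.500

8672.500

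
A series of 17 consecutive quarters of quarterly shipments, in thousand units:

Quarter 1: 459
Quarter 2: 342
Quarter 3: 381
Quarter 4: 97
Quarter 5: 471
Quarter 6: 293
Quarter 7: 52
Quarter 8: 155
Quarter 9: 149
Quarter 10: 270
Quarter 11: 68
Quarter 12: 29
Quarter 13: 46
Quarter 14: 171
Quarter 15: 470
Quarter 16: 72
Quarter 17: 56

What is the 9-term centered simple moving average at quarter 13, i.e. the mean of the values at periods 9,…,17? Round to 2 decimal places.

Sum of periods 9–17: 149 + 270 + 68 + 29 + 46 + 171 + 470 + 72 + 56 = 1331
Divide by 9: 1331 / 9 = 147.89

147.89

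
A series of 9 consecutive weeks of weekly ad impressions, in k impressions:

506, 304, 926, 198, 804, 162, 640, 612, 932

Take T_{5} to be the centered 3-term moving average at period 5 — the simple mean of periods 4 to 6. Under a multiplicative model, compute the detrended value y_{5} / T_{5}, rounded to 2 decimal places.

2.07

Trend T_5 = (198 + 804 + 162) / 3 = 1164/3 = 388.0000
Ratio to trend: 804 / 388.0000 = 2.07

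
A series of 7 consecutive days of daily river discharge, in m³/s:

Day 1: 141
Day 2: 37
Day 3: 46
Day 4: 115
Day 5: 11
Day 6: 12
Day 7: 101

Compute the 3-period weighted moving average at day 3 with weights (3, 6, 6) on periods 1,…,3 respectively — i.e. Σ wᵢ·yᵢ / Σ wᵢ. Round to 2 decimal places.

61.40

Weighted sum: 3·141 + 6·37 + 6·46 = 423 + 222 + 276 = 921
Weight total: 3 + 6 + 6 = 15
WMA = 921 / 15 = 61.40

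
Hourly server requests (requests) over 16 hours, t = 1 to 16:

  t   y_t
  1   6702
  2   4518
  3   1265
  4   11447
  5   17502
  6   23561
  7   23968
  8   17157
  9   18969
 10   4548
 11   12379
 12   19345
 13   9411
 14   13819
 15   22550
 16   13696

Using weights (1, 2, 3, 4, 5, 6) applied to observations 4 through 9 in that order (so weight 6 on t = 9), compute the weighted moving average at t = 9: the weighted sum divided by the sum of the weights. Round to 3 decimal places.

Weighted sum: 1·11447 + 2·17502 + 3·23561 + 4·23968 + 5·17157 + 6·18969 = 11447 + 35004 + 70683 + 95872 + 85785 + 113814 = 412605
Weight total: 1 + 2 + 3 + 4 + 5 + 6 = 21
WMA = 412605 / 21 = 19647.857

19647.857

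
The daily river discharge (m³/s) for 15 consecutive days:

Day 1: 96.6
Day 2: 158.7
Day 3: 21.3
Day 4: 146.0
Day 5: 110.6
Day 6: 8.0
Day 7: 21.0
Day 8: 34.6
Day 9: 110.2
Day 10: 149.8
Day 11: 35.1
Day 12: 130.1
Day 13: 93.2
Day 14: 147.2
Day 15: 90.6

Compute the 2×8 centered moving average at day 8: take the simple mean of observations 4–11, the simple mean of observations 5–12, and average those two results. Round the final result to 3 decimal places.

Sum over 4–11: 146.0 + 110.6 + 8.0 + 21.0 + 34.6 + 110.2 + 149.8 + 35.1 = 615.3
Sum over 5–12: 110.6 + 8.0 + 21.0 + 34.6 + 110.2 + 149.8 + 35.1 + 130.1 = 599.4
CMA at t=8 = (615.3 + 599.4) / (2·8) = 1214.7 / 16 = 75.919

75.919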